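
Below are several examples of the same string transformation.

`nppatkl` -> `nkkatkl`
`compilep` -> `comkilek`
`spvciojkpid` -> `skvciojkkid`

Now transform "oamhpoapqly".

oamhkoakqly

The rule is to replace every "p" with "k".
Doing the same to "oamhpoapqly": "oamhkoakqly".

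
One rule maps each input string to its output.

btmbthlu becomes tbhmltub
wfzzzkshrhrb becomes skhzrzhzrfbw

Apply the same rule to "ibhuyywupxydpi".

Looking at the pairs, the operation is to swap the front and back halves of the string, then take characters alternately from the front and the back (1st, last, 2nd, 2nd-last, ...).
Applying that to "ibhuyywupxydpi" gives "uwpyxyyudhpbii".

uwpyxyyudhpbii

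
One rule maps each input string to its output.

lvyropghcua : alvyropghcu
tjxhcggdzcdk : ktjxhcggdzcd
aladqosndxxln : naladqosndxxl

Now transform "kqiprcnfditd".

dkqiprcnfdit

Looking at the pairs, the operation is to move the last character to the front.
"kqiprcnfditd" → "dkqiprcnfdit".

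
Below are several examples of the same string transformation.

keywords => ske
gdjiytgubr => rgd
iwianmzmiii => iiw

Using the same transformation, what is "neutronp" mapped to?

pne

The pattern: move the last character to the front, then keep only the first 3 characters.
Applying both steps to "neutronp": "pneutron", then "pne".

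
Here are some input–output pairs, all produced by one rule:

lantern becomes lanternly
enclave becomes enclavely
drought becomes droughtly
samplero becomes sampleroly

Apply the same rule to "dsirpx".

dsirpxly

Looking at the pairs, the operation is to append "ly".
Applying that to "dsirpx" gives "dsirpxly".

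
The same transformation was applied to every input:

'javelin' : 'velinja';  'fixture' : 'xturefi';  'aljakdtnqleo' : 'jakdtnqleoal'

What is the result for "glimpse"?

impsegl

Looking at the pairs, the operation is to move the first 2 characters to the end (rotate left by 2).
On "glimpse" that produces "impsegl".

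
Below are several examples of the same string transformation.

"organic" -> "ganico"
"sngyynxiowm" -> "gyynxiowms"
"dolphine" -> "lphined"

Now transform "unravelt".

raveltu

In each case the input is transformed by: move the first character to the end, then delete the first character.
"unravelt" → "nraveltu" → "raveltu".
(Check on "dolphine": → "olphined" → "lphined" ✓)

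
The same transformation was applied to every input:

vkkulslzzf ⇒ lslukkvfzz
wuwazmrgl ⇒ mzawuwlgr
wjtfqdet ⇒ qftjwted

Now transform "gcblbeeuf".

Looking at the pairs, the operation is to move the last 3 characters to the front (rotate right by 3), then reverse the string.
Working it through for "gcblbeeuf": intermediate "eufgcblbe", final "eblbcgfue".
(Check on "wuwazmrgl": → "rglwuwazm" → "mzawuwlgr" ✓)

eblbcgfue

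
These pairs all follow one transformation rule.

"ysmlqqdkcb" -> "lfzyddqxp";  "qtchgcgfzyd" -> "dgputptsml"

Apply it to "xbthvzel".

The rule is to shift every letter 13 places forward in the alphabet (wrapping around) — i.e. ROT13, then delete the last character.
For "xbthvzel", step one produces "koguimry"; step two turns that into "koguimr".

koguimr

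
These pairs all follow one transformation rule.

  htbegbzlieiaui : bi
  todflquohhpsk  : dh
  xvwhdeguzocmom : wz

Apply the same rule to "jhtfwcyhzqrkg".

tz

In each case the input is transformed by: keep every other character starting from the first (positions 1st, 3rd, 5th, ...), then keep one character in every 3, starting at position 2 (positions 2nd, 5th, 8th, ...).
So "jhtfwcyhzqrkg" becomes "tz".
(Check on "todflquohhpsk": → "tdluhpk" → "dh" ✓)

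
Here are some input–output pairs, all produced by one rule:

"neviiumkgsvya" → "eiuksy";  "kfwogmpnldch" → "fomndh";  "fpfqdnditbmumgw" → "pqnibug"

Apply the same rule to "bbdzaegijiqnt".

bzeiin

The rule is to keep every other character starting from the second (positions 2nd, 4th, 6th, ...).
Applying that to "bbdzaegijiqnt" gives "bzeiin".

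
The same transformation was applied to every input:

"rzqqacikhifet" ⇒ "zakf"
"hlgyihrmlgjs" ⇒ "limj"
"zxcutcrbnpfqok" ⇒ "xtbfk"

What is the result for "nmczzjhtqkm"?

Each output is the input with this applied: keep one character in every 3, starting at position 2 (positions 2nd, 5th, 8th, ...).
So "nmczzjhtqkm" becomes "mztm".

mztm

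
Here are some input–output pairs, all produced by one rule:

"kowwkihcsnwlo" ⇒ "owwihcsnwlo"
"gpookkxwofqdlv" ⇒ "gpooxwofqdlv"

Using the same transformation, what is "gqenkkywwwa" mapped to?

What's happening: remove every "k".
Doing the same to "gqenkkywwwa": "gqenywwwa".

gqenywwwa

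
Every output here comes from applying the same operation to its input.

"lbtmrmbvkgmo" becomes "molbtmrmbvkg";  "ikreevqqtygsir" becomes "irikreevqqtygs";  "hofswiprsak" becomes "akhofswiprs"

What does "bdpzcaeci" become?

Each output is the input with this applied: move the last 2 characters to the front (rotate right by 2).
Applying that to "bdpzcaeci" gives "cibdpzcae".

cibdpzcae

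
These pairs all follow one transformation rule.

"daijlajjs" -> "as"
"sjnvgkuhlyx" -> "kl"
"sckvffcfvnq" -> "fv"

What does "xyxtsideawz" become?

The pattern: keep one character in every 3, starting at position 3 (positions 3rd, 6th, 9th, ...), then delete the first character.
On "xyxtsideawz" that produces "ia".

ia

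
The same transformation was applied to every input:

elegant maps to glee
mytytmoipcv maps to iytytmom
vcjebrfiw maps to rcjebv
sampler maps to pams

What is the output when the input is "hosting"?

tosh

The transformation: delete the last 3 characters, then swap the first and last characters.
"hosting" → "host" → "tosh".
(Check on "mytytmoipcv": → "mytytmoi" → "iytytmom" ✓)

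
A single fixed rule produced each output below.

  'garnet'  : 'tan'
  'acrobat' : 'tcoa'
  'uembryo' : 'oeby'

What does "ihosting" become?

ghsi

Each output is the input with this applied: move the last character to the front, then keep every other character starting from the first (positions 1st, 3rd, 5th, ...).
"ihosting" → "gihostin" → "ghsi".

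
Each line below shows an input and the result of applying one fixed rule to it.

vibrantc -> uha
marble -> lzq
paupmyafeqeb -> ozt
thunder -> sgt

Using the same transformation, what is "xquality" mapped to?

wpt

In each case the input is transformed by: shift every letter 1 place backward in the alphabet (wrapping around), then keep only the first 3 characters.
On "xquality": the first step gives "wptzkhsx", and the second then gives "wpt".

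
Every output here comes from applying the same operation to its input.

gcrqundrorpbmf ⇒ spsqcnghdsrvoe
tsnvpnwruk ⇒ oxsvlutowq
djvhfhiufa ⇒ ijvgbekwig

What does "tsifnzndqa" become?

The pattern: shift every letter 1 place forward in the alphabet (wrapping around), then swap the front and back halves of the string.
On "tsifnzndqa": the first step gives "utjgoaoerb", and the second then gives "aoerbutjgo".

aoerbutjgo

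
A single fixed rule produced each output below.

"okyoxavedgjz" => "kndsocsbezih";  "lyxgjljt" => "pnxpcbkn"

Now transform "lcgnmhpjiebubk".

Looking at the pairs, the operation is to shift every letter 4 places forward in the alphabet (wrapping around), then move the last 3 characters to the front (rotate right by 3).
Applying that to "lcgnmhpjiebubk" gives "yfopgkrqltnmif".

yfopgkrqltnmif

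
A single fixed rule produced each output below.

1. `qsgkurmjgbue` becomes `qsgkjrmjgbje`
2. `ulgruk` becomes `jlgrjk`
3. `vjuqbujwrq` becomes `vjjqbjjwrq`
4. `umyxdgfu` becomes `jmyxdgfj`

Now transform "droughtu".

drojghtj

Rule — replace every "u" with "j".
On "droughtu" that produces "drojghtj".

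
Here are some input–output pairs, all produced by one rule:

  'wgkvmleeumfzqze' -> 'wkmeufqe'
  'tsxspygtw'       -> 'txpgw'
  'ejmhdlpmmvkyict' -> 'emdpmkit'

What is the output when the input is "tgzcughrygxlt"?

tzuhyxt

In each case the input is transformed by: keep every other character starting from the first (positions 1st, 3rd, 5th, ...).
So "tgzcughrygxlt" becomes "tzuhyxt".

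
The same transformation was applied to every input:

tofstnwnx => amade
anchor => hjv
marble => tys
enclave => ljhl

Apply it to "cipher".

jwl

Looking at the pairs, the operation is to keep every other character starting from the first (positions 1st, 3rd, 5th, ...), then shift every letter 7 places forward in the alphabet (wrapping around).
Working it through for "cipher": intermediate "cpe", final "jwl".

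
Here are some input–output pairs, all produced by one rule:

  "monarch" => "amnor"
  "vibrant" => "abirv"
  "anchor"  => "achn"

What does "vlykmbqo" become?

bklmvy

Each output is the input with this applied: delete the last 2 characters, then sort the characters into alphabetical order.
Applying both steps to "vlykmbqo": "vlykmb", then "bklmvy".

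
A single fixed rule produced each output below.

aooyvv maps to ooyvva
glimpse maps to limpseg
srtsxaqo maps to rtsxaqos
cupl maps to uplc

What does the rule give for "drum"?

What's happening: move the first character to the end.
Applying that to "drum" gives "rumd".

rumd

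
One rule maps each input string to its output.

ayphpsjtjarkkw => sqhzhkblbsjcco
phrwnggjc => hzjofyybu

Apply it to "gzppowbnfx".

yrhhgotfxp

Each output is the input with this applied: shift every letter 8 places backward in the alphabet (wrapping around).
On "gzppowbnfx" that produces "yrhhgotfxp".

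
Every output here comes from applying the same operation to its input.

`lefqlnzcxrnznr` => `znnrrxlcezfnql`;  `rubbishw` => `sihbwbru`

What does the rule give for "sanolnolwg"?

Rule — move the last 3 characters to the front (rotate right by 3), then take characters alternately from the front and the back (1st, last, 2nd, 2nd-last, ...).
Working it through for "sanolnolwg": intermediate "lwgsanolno", final "lownglsoan".

lownglsoan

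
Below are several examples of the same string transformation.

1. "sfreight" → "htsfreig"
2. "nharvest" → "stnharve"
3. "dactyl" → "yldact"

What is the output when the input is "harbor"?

orharb

Looking at the pairs, the operation is to move the last 2 characters to the front (rotate right by 2).
So "harbor" becomes "orharb".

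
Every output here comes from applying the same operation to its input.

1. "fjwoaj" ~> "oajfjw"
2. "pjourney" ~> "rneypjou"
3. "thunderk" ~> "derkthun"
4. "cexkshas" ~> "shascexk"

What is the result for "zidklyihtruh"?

ihtruhzidkly

The rule is to swap the front and back halves of the string.
For "zidklyihtruh" the result is "ihtruhzidkly".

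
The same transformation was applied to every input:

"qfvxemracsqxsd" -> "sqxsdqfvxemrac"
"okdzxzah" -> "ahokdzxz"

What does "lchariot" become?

In each case the input is transformed by: move the first 2 characters to the end (rotate left by 2), then swap the front and back halves of the string.
For "lchariot", step one produces "hariotlc"; step two turns that into "otlchari".

otlchari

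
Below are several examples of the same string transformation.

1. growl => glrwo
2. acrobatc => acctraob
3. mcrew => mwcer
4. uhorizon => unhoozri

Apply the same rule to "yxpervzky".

yyxkpzevr

The rule is to take characters alternately from the front and the back (1st, last, 2nd, 2nd-last, ...).
For "yxpervzky" the result is "yyxkpzevr".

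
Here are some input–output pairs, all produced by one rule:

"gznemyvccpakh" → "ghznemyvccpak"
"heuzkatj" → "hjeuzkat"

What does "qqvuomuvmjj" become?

The pattern: swap the first and last characters, then move the last character to the front.
On "qqvuomuvmjj": the first step gives "jqvuomuvmjq", and the second then gives "qjqvuomuvmj".

qjqvuomuvmj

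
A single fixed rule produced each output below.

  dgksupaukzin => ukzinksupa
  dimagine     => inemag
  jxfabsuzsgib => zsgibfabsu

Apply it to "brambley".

Looking at the pairs, the operation is to delete the first 2 characters, then swap the front and back halves of the string.
For "brambley", step one produces "ambley"; step two turns that into "leyamb".

leyamb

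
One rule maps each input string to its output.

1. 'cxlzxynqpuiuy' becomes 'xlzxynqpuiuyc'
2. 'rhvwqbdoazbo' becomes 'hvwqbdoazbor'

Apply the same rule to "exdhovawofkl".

xdhovawofkle

What's happening: move the first character to the end.
"exdhovawofkl" → "xdhovawofkle".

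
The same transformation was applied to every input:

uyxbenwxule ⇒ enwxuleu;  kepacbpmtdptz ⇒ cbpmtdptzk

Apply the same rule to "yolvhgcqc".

Rule — move the first character to the end, then delete the first 3 characters.
Starting from "yolvhgcqc": after the first operation, "olvhgcqcy"; after the second, "hgcqcy".

hgcqcy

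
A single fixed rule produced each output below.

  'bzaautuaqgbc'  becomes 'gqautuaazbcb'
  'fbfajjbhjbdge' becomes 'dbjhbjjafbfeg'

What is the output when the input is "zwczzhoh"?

hzzcwzho

In each case the input is transformed by: move the last 2 characters to the front (rotate right by 2), then reverse the string.
"zwczzhoh" → "ohzwczzh" → "hzzcwzho".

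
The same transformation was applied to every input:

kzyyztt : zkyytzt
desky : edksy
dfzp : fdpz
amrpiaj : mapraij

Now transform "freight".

The transformation: swap each adjacent pair of characters (1↔2, 3↔4, ...).
So "freight" becomes "rfiehgt".

rfiehgt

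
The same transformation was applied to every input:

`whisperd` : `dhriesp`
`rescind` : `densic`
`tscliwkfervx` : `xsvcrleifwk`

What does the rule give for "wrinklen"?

nreilnk

The transformation: take characters alternately from the front and the back (1st, last, 2nd, 2nd-last, ...), then delete the first character.
Working it through for "wrinklen": intermediate "wnreilnk", final "nreilnk".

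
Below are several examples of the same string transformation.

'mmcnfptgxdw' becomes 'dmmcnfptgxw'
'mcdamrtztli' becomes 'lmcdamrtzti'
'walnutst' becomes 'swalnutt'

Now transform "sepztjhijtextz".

In each case the input is transformed by: move the last character to the front, then swap the first and last characters.
"sepztjhijtextz" → "zsepztjhijtext" → "tsepztjhijtexz".

tsepztjhijtexz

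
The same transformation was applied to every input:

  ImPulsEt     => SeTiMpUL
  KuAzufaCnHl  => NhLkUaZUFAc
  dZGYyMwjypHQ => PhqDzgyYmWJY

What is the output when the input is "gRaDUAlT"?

The rule is to move the last 3 characters to the front (rotate right by 3), then flip the case of every letter.
Doing the same to "gRaDUAlT": "aLtGrAdu".

aLtGrAdu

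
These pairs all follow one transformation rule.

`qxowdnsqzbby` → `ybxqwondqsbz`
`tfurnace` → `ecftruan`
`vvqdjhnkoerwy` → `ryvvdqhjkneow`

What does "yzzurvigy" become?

iyzyuzvrg

Rule — swap each adjacent pair of characters (1↔2, 3↔4, ...), then move the last 2 characters to the front (rotate right by 2).
Applying both steps to "yzzurvigy": "zyuzvrgiy", then "iyzyuzvrg".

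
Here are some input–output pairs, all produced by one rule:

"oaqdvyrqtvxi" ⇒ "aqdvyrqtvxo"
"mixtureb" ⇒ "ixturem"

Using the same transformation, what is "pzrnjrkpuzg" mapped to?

The pattern: swap the first and last characters, then delete the first character.
Applying that to "pzrnjrkpuzg" gives "zrnjrkpuzp".
(Check on "oaqdvyrqtvxi": → "iaqdvyrqtvxo" → "aqdvyrqtvxo" ✓)

zrnjrkpuzp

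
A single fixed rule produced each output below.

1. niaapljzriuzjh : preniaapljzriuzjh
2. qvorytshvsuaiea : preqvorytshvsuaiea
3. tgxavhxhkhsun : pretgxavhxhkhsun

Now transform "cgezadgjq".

Looking at the pairs, the operation is to prepend "pre".
Applying that to "cgezadgjq" gives "precgezadgjq".

precgezadgjq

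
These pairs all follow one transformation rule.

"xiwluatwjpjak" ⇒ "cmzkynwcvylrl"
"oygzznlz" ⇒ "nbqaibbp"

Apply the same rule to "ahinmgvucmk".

The transformation: move the last 2 characters to the front (rotate right by 2), then shift every letter 2 places forward in the alphabet (wrapping around).
For "ahinmgvucmk", step one produces "mkahinmgvuc"; step two turns that into "omcjkpoixwe".
(Check on "xiwluatwjpjak": → "akxiwluatwjpj" → "cmzkynwcvylrl" ✓)

omcjkpoixwe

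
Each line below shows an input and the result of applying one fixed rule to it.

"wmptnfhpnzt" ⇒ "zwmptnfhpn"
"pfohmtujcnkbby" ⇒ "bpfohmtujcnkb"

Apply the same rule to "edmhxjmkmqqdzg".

What's happening: delete the last character, then move the last character to the front.
Applying both steps to "edmhxjmkmqqdzg": "edmhxjmkmqqdz", then "zedmhxjmkmqqd".

zedmhxjmkmqqd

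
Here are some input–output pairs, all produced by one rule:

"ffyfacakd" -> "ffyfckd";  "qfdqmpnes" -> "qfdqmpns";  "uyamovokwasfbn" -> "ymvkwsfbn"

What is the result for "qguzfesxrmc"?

qgzfsxrmc

Rule — remove every vowel.
Applying that to "qguzfesxrmc" gives "qgzfsxrmc".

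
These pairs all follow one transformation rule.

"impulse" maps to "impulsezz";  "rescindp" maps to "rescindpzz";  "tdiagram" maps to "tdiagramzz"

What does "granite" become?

granitezz

Each output is the input with this applied: append "zz".
For "granite" the result is "granitezz".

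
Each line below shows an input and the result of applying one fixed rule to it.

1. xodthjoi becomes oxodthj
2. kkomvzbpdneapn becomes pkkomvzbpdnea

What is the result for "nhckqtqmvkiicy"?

The rule is to delete the last character, then move the last character to the front.
"nhckqtqmvkiicy" → "nhckqtqmvkiic" → "cnhckqtqmvkii".

cnhckqtqmvkii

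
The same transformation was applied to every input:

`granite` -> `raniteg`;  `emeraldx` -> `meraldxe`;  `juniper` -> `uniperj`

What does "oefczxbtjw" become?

What's happening: move the first character to the end.
Doing the same to "oefczxbtjw": "efczxbtjwo".

efczxbtjwo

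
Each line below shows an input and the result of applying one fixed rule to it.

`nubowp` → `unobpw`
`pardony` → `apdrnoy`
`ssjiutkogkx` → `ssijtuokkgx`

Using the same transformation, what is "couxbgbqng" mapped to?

What's happening: swap each adjacent pair of characters (1↔2, 3↔4, ...).
So "couxbgbqng" becomes "ocxugbqbgn".

ocxugbqbgn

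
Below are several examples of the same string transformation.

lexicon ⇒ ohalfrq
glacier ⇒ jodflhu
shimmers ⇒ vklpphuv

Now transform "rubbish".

uxeelvk

The rule is to shift every letter 3 places forward in the alphabet (wrapping around).
Applying that to "rubbish" gives "uxeelvk".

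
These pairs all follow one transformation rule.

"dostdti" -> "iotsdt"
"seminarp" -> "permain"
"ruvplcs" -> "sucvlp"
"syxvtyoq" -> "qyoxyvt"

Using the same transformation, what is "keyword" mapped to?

The pattern: take characters alternately from the front and the back (1st, last, 2nd, 2nd-last, ...), then delete the first character.
Working it through for "keyword": intermediate "kderyow", final "deryow".

deryow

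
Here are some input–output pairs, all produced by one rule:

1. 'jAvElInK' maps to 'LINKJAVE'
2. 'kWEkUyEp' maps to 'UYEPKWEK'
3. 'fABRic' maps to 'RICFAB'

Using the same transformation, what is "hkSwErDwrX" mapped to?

RDWRXHKSWE

The rule is to swap the front and back halves of the string, then convert every letter to uppercase.
Applying that to "hkSwErDwrX" gives "RDWRXHKSWE".
(Check on "jAvElInK": → "lInKjAvE" → "LINKJAVE" ✓)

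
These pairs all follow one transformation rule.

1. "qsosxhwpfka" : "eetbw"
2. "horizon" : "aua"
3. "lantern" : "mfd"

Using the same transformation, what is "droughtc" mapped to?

dgto

Looking at the pairs, the operation is to keep every other character starting from the second (positions 2nd, 4th, 6th, ...), then shift every letter 12 places forward in the alphabet (wrapping around).
"droughtc" → "ruhc" → "dgto".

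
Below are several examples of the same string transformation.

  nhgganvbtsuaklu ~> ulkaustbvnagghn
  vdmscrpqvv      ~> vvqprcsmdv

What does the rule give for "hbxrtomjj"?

jjmotrxbh

The rule is to reverse the string.
Applying that to "hbxrtomjj" gives "jjmotrxbh".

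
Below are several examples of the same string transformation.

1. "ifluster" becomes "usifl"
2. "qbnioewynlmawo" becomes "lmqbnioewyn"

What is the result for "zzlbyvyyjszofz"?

Rule — delete the last 3 characters, then move the last 2 characters to the front (rotate right by 2).
Applying both steps to "zzlbyvyyjszofz": "zzlbyvyyjsz", then "szzzlbyvyyj".

szzzlbyvyyj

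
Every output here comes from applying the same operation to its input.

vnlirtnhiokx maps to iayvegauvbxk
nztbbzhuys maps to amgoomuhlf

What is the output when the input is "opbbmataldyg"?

bcoozngnyqlt

What's happening: shift every letter 13 places forward in the alphabet (wrapping around) — i.e. ROT13.
"opbbmataldyg" → "bcoozngnyqlt".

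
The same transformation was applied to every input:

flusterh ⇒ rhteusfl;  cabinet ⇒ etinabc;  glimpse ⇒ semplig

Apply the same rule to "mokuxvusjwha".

In each case the input is transformed by: reverse the string, then swap each adjacent pair of characters (1↔2, 3↔4, ...).
"mokuxvusjwha" → "ahwjsuvxukom" → "hajwusxvkumo".

hajwusxvkumo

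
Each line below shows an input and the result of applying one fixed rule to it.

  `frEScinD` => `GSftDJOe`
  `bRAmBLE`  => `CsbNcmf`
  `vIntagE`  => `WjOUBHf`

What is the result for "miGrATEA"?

Looking at the pairs, the operation is to shift every letter 1 place forward in the alphabet (wrapping around), then flip the case of every letter.
For "miGrATEA", step one produces "njHsBUFB"; step two turns that into "NJhSbufb".

NJhSbufb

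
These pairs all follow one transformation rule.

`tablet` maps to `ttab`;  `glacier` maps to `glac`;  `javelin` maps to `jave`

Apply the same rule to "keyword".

The rule is to move the last 3 characters to the front (rotate right by 3), then keep only the last 4 characters.
Working it through for "keyword": intermediate "ordkeyw", final "keyw".
(Check on "javelin": → "linjave" → "jave" ✓)

keyw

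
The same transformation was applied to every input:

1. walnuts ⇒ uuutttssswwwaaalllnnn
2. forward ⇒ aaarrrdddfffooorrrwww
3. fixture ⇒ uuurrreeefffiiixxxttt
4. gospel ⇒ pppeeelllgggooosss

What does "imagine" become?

iiinnneeeiiimmmaaaggg

The pattern: move the last 3 characters to the front (rotate right by 3), then repeat every character 3 times.
Working it through for "imagine": intermediate "ineimag", final "iiinnneeeiiimmmaaaggg".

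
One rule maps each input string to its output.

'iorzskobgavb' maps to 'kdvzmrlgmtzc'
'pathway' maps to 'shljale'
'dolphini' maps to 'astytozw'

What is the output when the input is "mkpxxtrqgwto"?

Looking at the pairs, the operation is to shift every letter 11 places forward in the alphabet (wrapping around), then move the first 3 characters to the end (rotate left by 3).
Applying both steps to "mkpxxtrqgwto": "xvaiiecbrhez", then "iiecbrhezxva".

iiecbrhezxva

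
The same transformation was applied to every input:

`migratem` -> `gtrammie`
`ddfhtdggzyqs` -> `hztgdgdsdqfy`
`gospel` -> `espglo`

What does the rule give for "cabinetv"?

beincvat

What's happening: take characters alternately from the front and the back (1st, last, 2nd, 2nd-last, ...), then swap the front and back halves of the string.
Applying both steps to "cabinetv": "cvatbein", then "beincvat".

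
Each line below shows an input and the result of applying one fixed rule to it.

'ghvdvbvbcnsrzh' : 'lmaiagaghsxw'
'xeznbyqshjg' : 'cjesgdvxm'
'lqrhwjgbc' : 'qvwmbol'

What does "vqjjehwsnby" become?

What's happening: delete the last 2 characters, then shift every letter 5 places forward in the alphabet (wrapping around).
"vqjjehwsnby" → "vqjjehwsn" → "avoojmbxs".

avoojmbxs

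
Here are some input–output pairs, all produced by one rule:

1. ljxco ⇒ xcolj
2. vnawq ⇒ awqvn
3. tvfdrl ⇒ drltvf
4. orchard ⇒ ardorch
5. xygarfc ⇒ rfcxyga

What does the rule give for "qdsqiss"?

issqdsq

Looking at the pairs, the operation is to move the last 3 characters to the front (rotate right by 3).
So "qdsqiss" becomes "issqdsq".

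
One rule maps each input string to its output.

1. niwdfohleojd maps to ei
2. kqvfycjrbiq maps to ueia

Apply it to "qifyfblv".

eeau

The pattern: shift every letter 1 place backward in the alphabet (wrapping around), then keep only the vowels.
Applying that to "qifyfblv" gives "eeau".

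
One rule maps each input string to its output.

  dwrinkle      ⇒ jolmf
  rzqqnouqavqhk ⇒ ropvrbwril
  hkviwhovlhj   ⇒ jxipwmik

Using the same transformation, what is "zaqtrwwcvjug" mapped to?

Looking at the pairs, the operation is to delete the first 3 characters, then shift every letter 1 place forward in the alphabet (wrapping around).
Doing the same to "zaqtrwwcvjug": "usxxdwkvh".

usxxdwkvh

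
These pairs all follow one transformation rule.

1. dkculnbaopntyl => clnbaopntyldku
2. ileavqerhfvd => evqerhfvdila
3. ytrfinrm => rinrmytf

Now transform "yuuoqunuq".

uqunuqyuo

The rule is to move the first 3 characters to the end (rotate left by 3), then swap the first and last characters.
"yuuoqunuq" → "oqunuqyuu" → "uqunuqyuo".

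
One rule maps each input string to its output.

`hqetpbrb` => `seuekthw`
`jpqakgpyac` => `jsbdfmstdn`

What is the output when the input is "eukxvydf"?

Looking at the pairs, the operation is to shift every letter 3 places forward in the alphabet (wrapping around), then swap the front and back halves of the string.
Applying both steps to "eukxvydf": "hxnaybgi", then "ybgihxna".
(Check on "jpqakgpyac": → "mstdnjsbdf" → "jsbdfmstdn" ✓)

ybgihxna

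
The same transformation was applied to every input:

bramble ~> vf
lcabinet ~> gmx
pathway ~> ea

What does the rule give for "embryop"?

qc

Each output is the input with this applied: shift every letter 4 places forward in the alphabet (wrapping around), then keep one character in every 3, starting at position 2 (positions 2nd, 5th, 8th, ...).
"embryop" → "iqfvcst" → "qc".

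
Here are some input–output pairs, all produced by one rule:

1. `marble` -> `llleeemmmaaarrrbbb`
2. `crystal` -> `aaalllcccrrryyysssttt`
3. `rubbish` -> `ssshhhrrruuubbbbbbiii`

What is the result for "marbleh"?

Rule — move the last 2 characters to the front (rotate right by 2), then repeat every character 3 times.
For "marbleh" the result is "eeehhhmmmaaarrrbbblll".

eeehhhmmmaaarrrbbblll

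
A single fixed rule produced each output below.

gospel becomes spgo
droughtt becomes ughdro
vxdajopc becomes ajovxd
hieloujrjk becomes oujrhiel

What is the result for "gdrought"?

The rule is to delete the last 2 characters, then swap the front and back halves of the string.
On "gdrought": the first step gives "gdroug", and the second then gives "ouggdr".

ouggdr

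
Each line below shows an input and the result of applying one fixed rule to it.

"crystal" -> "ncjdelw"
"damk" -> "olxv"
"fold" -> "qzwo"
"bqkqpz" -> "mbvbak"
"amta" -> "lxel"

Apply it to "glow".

rwzh

Looking at the pairs, the operation is to shift every letter 11 places forward in the alphabet (wrapping around).
"glow" → "rwzh".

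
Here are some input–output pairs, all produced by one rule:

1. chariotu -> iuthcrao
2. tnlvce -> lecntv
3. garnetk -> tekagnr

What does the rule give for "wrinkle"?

lkerwni

Looking at the pairs, the operation is to swap each adjacent pair of characters (1↔2, 3↔4, ...), then move the last 3 characters to the front (rotate right by 3).
For "wrinkle" the result is "lkerwni".
(Check on "chariotu": → "hcraoiut" → "iuthcrao" ✓)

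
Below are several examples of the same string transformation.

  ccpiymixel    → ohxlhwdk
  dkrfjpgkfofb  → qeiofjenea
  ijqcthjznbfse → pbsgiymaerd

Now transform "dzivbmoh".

In each case the input is transformed by: delete the first 2 characters, then shift every letter 1 place backward in the alphabet (wrapping around).
So "dzivbmoh" becomes "hualng".
(Check on "dkrfjpgkfofb": → "rfjpgkfofb" → "qeiofjenea" ✓)

hualng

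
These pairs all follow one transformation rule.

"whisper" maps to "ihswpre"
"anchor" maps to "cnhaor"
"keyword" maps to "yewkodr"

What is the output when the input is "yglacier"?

Rule — move the first 2 characters to the end (rotate left by 2), then take characters alternately from the front and the back (1st, last, 2nd, 2nd-last, ...).
On "yglacier": the first step gives "lacieryg", and the second then gives "lgaycrie".
(Check on "anchor": → "choran" → "cnhaor" ✓)

lgaycrie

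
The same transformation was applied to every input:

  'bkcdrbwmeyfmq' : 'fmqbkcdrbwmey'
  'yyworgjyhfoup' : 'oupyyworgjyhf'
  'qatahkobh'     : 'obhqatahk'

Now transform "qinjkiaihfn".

hfnqinjkiai

Rule — move the last 3 characters to the front (rotate right by 3).
For "qinjkiaihfn" the result is "hfnqinjkiai".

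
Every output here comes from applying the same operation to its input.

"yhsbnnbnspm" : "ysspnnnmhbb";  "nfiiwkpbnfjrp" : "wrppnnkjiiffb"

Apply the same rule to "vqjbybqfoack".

Rule — sort the characters into reverse alphabetical order.
Doing the same to "vqjbybqfoack": "yvqqokjfcbba".

yvqqokjfcbba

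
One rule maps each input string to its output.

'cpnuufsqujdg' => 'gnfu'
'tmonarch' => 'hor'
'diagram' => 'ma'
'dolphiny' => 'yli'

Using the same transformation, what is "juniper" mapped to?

Rule — move the last 2 characters to the front (rotate right by 2), then keep one character in every 3, starting at position 2 (positions 2nd, 5th, 8th, ...).
Applying that to "juniper" gives "rn".

rn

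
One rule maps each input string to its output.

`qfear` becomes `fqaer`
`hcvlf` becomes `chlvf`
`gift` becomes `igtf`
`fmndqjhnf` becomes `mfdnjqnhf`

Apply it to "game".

Looking at the pairs, the operation is to swap each adjacent pair of characters (1↔2, 3↔4, ...).
On "game" that produces "agem".

agem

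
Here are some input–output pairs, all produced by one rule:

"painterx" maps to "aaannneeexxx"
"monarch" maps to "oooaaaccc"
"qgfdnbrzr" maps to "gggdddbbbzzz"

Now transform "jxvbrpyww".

In each case the input is transformed by: keep every other character starting from the second (positions 2nd, 4th, 6th, ...), then repeat every character 3 times.
So "jxvbrpyww" becomes "xxxbbbpppwww".

xxxbbbpppwww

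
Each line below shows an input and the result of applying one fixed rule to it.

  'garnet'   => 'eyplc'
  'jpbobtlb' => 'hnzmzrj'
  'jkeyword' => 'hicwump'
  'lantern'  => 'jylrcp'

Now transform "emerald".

In each case the input is transformed by: delete the last character, then shift every letter 2 places backward in the alphabet (wrapping around).
Working it through for "emerald": intermediate "emeral", final "ckcpyj".

ckcpyj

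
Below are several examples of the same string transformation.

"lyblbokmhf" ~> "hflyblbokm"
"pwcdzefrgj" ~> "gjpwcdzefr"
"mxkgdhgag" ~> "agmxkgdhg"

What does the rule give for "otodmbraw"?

In each case the input is transformed by: move the last 2 characters to the front (rotate right by 2).
For "otodmbraw" the result is "awotodmbr".

awotodmbr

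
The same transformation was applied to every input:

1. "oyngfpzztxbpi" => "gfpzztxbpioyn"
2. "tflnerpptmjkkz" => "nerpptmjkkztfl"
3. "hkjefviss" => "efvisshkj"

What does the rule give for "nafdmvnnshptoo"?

dmvnnshptoonaf

In each case the input is transformed by: move the first 3 characters to the end (rotate left by 3).
On "nafdmvnnshptoo" that produces "dmvnnshptoonaf".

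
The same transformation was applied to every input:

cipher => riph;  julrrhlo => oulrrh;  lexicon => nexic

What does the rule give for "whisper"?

rhisp

Looking at the pairs, the operation is to swap the first and last characters, then delete the last 2 characters.
Working it through for "whisper": intermediate "rhispew", final "rhisp".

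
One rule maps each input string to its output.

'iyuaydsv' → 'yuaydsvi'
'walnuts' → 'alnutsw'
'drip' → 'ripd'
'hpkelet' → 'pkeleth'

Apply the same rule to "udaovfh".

The pattern: move the first character to the end.
For "udaovfh" the result is "daovfhu".

daovfhu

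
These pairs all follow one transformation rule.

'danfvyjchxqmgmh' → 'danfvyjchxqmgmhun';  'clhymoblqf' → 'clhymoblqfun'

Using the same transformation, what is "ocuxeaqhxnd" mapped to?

ocuxeaqhxndun

Looking at the pairs, the operation is to append "un".
Doing the same to "ocuxeaqhxnd": "ocuxeaqhxndun".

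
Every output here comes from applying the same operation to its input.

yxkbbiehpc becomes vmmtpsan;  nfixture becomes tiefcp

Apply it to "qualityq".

Each output is the input with this applied: delete the first 2 characters, then shift every letter 11 places forward in the alphabet (wrapping around).
"qualityq" → "lwtejb".
(Check on "nfixture": → "ixture" → "tiefcp" ✓)

lwtejb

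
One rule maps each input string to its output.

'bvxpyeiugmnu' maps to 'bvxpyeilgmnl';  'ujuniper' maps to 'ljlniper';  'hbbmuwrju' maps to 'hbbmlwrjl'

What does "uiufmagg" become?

lilfmagg

Each output is the input with this applied: replace every "u" with "l".
"uiufmagg" → "lilfmagg".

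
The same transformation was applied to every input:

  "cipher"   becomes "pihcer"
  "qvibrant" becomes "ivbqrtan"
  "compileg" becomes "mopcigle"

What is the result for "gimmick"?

The pattern: move the first 2 characters to the end (rotate left by 2), then take characters alternately from the front and the back (1st, last, 2nd, 2nd-last, ...).
"gimmick" → "mmickgi" → "mimgikc".
(Check on "cipher": → "pherci" → "pihcer" ✓)

mimgikc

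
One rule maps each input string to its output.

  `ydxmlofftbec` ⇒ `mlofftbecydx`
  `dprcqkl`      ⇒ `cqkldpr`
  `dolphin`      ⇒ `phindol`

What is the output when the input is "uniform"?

Rule — move the first 3 characters to the end (rotate left by 3).
For "uniform" the result is "formuni".

formuni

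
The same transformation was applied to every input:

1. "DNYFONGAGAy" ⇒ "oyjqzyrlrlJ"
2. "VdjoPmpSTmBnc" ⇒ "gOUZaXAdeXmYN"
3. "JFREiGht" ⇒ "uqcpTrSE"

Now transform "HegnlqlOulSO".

The transformation: shift every letter 11 places forward in the alphabet (wrapping around), then flip the case of every letter.
"HegnlqlOulSO" → "SprywbwZfwDZ" → "sPRYWBWzFWdz".

sPRYWBWzFWdz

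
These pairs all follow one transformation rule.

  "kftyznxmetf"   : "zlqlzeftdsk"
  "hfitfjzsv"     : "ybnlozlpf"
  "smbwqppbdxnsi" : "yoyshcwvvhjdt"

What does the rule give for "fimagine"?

tklosgmo

Rule — shift every letter 6 places forward in the alphabet (wrapping around), then move the last 2 characters to the front (rotate right by 2).
"fimagine" → "losgmotk" → "tklosgmo".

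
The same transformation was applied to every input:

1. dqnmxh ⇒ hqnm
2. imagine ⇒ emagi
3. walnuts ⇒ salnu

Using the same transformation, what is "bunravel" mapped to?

lunrav

The rule is to swap the first and last characters, then delete the last 2 characters.
"bunravel" → "lunraveb" → "lunrav".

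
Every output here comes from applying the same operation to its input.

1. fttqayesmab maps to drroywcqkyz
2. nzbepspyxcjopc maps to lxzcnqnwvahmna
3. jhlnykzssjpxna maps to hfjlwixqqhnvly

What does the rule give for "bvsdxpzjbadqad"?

What's happening: shift every letter 2 places backward in the alphabet (wrapping around).
For "bvsdxpzjbadqad" the result is "ztqbvnxhzyboyb".

ztqbvnxhzyboyb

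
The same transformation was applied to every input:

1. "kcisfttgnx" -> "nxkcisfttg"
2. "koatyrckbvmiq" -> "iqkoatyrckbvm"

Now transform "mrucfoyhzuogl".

glmrucfoyhzuo

Looking at the pairs, the operation is to move the last 2 characters to the front (rotate right by 2).
"mrucfoyhzuogl" → "glmrucfoyhzuo".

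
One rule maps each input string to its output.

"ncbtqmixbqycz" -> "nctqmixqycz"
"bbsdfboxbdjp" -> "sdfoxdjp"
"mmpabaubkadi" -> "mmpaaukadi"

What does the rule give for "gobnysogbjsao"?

gonysogjsao

In each case the input is transformed by: remove every "b".
"gobnysogbjsao" → "gonysogjsao".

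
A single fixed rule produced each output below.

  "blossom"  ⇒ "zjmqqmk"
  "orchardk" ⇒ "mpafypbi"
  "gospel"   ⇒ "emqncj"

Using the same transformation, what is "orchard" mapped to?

mpafypb

The transformation: shift every letter 2 places backward in the alphabet (wrapping around).
On "orchard" that produces "mpafypb".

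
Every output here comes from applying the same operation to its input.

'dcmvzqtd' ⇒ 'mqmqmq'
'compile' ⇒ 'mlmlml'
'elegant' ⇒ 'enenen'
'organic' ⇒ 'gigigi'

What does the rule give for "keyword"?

yryryr

Each output is the input with this applied: keep one character in every 3, starting at position 3 (positions 3rd, 6th, 9th, ...), then write the whole string 3 times in a row.
Working it through for "keyword": intermediate "yr", final "yryryr".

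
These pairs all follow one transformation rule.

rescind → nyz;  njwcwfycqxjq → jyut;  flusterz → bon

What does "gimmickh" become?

The rule is to shift every letter 4 places backward in the alphabet (wrapping around), then keep one character in every 3, starting at position 1 (positions 1st, 4th, 7th, ...).
"gimmickh" → "cig".
(Check on "rescind": → "naoyejz" → "nyz" ✓)

cig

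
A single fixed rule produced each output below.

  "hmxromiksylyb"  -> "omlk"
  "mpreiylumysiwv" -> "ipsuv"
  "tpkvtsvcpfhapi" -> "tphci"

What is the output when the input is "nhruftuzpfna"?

fhnz

In each case the input is transformed by: keep one character in every 3, starting at position 2 (positions 2nd, 5th, 8th, ...), then swap each adjacent pair of characters (1↔2, 3↔4, ...).
Working it through for "nhruftuzpfna": intermediate "hfzn", final "fhnz".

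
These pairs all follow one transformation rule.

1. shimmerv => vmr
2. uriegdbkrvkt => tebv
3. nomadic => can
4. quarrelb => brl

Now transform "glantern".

nnr

In each case the input is transformed by: swap the first and last characters, then keep one character in every 3, starting at position 1 (positions 1st, 4th, 7th, ...).
Applying both steps to "glantern": "nlanterg", then "nnr".
(Check on "quarrelb": → "buarrelq" → "brl" ✓)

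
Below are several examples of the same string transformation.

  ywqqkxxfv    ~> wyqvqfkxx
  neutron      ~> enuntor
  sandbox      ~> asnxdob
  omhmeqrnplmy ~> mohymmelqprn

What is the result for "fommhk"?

ofmkmh

In each case the input is transformed by: move the first character to the end, then take characters alternately from the front and the back (1st, last, 2nd, 2nd-last, ...).
For "fommhk", step one produces "ommhkf"; step two turns that into "ofmkmh".
(Check on "sandbox": → "andboxs" → "asnxdob" ✓)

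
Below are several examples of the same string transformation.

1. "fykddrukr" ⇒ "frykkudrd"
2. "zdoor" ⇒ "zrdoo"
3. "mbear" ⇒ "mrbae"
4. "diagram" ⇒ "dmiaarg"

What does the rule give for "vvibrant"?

vtvniabr

Each output is the input with this applied: take characters alternately from the front and the back (1st, last, 2nd, 2nd-last, ...).
Doing the same to "vvibrant": "vtvniabr".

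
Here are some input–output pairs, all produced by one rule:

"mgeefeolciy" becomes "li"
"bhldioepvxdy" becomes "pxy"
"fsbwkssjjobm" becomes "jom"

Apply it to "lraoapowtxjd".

wxd

Rule — keep every other character starting from the second (positions 2nd, 4th, 6th, ...), then delete the first 3 characters.
For "lraoapowtxjd" the result is "wxd".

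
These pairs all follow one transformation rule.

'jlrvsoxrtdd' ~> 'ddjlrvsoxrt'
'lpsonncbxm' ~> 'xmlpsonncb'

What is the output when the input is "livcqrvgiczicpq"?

Rule — move the last 2 characters to the front (rotate right by 2).
For "livcqrvgiczicpq" the result is "pqlivcqrvgiczic".

pqlivcqrvgiczic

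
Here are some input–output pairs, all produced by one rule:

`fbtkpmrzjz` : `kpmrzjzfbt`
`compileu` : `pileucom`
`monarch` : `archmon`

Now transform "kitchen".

chenkit

In each case the input is transformed by: move the first 3 characters to the end (rotate left by 3).
On "kitchen" that produces "chenkit".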